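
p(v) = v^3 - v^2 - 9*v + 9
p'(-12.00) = 447.00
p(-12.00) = -1755.00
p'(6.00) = 87.00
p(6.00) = 135.00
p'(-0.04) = -8.92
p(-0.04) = 9.36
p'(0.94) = -8.23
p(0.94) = 0.49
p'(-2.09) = 8.28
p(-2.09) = 14.31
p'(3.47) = 20.18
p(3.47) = 7.51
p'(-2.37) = 12.59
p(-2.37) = 11.40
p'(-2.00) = 7.00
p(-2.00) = 15.00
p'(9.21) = 227.05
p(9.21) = 622.52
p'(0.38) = -9.33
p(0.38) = 5.49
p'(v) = 3*v^2 - 2*v - 9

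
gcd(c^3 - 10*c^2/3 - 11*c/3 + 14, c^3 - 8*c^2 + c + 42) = c^2 - c - 6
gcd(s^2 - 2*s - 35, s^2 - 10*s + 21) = s - 7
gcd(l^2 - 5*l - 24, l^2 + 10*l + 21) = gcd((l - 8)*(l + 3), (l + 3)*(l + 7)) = l + 3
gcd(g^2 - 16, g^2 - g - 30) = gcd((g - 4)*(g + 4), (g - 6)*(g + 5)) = 1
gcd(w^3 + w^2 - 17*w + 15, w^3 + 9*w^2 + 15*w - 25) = w^2 + 4*w - 5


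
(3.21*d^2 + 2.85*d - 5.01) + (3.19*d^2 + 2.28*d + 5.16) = 6.4*d^2 + 5.13*d + 0.15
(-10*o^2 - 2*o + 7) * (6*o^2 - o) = -60*o^4 - 2*o^3 + 44*o^2 - 7*o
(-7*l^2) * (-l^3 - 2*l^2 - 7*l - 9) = 7*l^5 + 14*l^4 + 49*l^3 + 63*l^2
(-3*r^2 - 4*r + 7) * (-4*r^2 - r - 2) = 12*r^4 + 19*r^3 - 18*r^2 + r - 14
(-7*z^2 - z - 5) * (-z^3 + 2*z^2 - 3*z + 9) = 7*z^5 - 13*z^4 + 24*z^3 - 70*z^2 + 6*z - 45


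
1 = 1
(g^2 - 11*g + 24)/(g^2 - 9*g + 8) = (g - 3)/(g - 1)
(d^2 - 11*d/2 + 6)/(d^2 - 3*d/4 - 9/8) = 4*(d - 4)/(4*d + 3)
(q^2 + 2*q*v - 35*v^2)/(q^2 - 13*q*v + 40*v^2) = (q + 7*v)/(q - 8*v)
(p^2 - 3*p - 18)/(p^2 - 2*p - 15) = (p - 6)/(p - 5)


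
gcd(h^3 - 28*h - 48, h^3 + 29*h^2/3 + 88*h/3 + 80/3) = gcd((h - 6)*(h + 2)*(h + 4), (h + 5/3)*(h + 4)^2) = h + 4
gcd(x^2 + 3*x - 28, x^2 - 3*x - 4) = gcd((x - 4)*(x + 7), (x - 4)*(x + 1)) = x - 4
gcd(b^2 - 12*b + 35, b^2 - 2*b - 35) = b - 7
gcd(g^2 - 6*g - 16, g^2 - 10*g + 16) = g - 8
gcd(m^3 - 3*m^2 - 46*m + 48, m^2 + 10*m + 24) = m + 6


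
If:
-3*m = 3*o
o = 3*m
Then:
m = 0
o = 0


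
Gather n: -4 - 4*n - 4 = -4*n - 8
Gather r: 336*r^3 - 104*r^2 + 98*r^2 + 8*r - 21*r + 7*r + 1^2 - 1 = 336*r^3 - 6*r^2 - 6*r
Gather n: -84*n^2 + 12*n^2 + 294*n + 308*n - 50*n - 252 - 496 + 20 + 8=-72*n^2 + 552*n - 720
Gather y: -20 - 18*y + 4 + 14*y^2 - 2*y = 14*y^2 - 20*y - 16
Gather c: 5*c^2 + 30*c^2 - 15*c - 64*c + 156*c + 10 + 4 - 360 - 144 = 35*c^2 + 77*c - 490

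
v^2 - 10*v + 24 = (v - 6)*(v - 4)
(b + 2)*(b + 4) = b^2 + 6*b + 8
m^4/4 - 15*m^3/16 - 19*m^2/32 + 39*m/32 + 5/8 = (m/4 + 1/4)*(m - 4)*(m - 5/4)*(m + 1/2)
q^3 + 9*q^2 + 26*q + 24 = (q + 2)*(q + 3)*(q + 4)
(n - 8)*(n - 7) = n^2 - 15*n + 56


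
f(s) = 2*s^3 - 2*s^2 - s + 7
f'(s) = 6*s^2 - 4*s - 1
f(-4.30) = -184.69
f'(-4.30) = 127.14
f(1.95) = 12.27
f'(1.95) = 14.02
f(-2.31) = -26.01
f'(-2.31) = 40.26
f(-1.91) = -12.32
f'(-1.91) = 28.53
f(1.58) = 8.32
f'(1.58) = 7.66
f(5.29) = 241.81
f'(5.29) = 145.74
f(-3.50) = -99.75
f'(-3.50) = 86.50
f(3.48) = 63.59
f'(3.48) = 57.74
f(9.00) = 1294.00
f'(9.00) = 449.00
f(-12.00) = -3725.00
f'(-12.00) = 911.00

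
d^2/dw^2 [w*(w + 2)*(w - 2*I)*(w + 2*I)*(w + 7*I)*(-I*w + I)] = -30*I*w^4 + w^3*(140 - 20*I) + w^2*(84 - 24*I) + w*(84 - 24*I) + 56 + 16*I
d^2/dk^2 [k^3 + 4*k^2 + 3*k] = 6*k + 8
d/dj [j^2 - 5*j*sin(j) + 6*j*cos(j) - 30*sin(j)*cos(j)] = -6*j*sin(j) - 5*j*cos(j) + 2*j - 5*sin(j) + 6*cos(j) - 30*cos(2*j)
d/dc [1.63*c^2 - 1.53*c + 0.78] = 3.26*c - 1.53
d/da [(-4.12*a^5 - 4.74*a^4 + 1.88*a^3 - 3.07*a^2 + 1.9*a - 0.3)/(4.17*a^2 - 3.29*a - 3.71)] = (-51.5412*a^6 + 14.6876*a^5 + 131.0494*a^4 + 57.9712*a^3 - 18.7471*a^2 + 25.2814*a - 8.036)/(17.3889*a^4 - 27.4386*a^3 - 20.1173*a^2 + 24.4118*a + 13.7641)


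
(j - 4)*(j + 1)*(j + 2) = j^3 - j^2 - 10*j - 8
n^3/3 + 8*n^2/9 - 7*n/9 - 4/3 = (n/3 + 1)*(n - 4/3)*(n + 1)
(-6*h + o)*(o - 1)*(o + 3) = -6*h*o^2 - 12*h*o + 18*h + o^3 + 2*o^2 - 3*o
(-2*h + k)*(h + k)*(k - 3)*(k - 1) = -2*h^2*k^2 + 8*h^2*k - 6*h^2 - h*k^3 + 4*h*k^2 - 3*h*k + k^4 - 4*k^3 + 3*k^2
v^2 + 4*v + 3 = (v + 1)*(v + 3)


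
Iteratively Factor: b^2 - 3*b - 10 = (b - 5)*(b + 2)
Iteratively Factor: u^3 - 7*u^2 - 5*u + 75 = (u - 5)*(u^2 - 2*u - 15) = (u - 5)^2*(u + 3)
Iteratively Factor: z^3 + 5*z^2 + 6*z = (z + 3)*(z^2 + 2*z) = z*(z + 3)*(z + 2)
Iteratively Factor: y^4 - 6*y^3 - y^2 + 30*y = (y - 3)*(y^3 - 3*y^2 - 10*y) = (y - 3)*(y + 2)*(y^2 - 5*y) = y*(y - 3)*(y + 2)*(y - 5)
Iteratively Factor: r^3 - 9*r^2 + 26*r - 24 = (r - 2)*(r^2 - 7*r + 12) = (r - 4)*(r - 2)*(r - 3)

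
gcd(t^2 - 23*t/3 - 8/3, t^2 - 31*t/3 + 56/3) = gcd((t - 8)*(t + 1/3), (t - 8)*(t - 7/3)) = t - 8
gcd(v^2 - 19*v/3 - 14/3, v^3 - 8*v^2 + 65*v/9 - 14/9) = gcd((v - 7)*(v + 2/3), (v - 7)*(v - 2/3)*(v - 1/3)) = v - 7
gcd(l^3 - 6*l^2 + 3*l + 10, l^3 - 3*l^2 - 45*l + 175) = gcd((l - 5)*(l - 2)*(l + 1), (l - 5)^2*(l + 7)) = l - 5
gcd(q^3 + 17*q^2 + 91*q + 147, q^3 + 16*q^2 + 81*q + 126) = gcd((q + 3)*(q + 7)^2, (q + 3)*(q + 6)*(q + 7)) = q^2 + 10*q + 21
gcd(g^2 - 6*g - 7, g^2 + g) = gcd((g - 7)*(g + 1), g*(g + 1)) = g + 1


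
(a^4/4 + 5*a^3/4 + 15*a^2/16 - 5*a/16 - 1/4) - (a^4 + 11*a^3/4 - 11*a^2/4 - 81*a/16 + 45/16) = -3*a^4/4 - 3*a^3/2 + 59*a^2/16 + 19*a/4 - 49/16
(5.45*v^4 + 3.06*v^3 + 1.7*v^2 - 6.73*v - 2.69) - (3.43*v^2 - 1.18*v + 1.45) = 5.45*v^4 + 3.06*v^3 - 1.73*v^2 - 5.55*v - 4.14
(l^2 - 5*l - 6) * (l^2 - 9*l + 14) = l^4 - 14*l^3 + 53*l^2 - 16*l - 84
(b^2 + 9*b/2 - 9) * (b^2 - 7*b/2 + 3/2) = b^4 + b^3 - 93*b^2/4 + 153*b/4 - 27/2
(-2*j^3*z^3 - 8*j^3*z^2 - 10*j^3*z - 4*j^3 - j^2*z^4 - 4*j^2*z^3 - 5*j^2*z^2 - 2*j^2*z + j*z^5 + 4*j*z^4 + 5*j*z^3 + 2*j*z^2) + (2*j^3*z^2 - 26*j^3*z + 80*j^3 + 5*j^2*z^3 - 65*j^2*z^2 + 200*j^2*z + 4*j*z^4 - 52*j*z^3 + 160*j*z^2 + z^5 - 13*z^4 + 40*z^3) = -2*j^3*z^3 - 6*j^3*z^2 - 36*j^3*z + 76*j^3 - j^2*z^4 + j^2*z^3 - 70*j^2*z^2 + 198*j^2*z + j*z^5 + 8*j*z^4 - 47*j*z^3 + 162*j*z^2 + z^5 - 13*z^4 + 40*z^3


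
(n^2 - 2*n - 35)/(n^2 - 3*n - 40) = (n - 7)/(n - 8)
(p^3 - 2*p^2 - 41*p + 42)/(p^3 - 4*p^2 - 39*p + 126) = (p - 1)/(p - 3)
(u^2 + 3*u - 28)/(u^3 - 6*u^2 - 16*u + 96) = (u + 7)/(u^2 - 2*u - 24)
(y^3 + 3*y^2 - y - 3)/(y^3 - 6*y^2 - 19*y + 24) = (y + 1)/(y - 8)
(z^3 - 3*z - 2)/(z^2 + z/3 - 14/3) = 3*(z^2 + 2*z + 1)/(3*z + 7)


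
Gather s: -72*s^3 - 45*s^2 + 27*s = -72*s^3 - 45*s^2 + 27*s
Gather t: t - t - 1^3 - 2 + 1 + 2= 0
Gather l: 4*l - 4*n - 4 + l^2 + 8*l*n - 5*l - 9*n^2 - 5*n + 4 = l^2 + l*(8*n - 1) - 9*n^2 - 9*n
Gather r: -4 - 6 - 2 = -12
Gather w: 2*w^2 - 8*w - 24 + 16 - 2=2*w^2 - 8*w - 10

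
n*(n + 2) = n^2 + 2*n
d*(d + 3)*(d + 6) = d^3 + 9*d^2 + 18*d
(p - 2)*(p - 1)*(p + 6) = p^3 + 3*p^2 - 16*p + 12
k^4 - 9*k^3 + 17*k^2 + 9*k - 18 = (k - 6)*(k - 3)*(k - 1)*(k + 1)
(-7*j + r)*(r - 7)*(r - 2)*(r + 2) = -7*j*r^3 + 49*j*r^2 + 28*j*r - 196*j + r^4 - 7*r^3 - 4*r^2 + 28*r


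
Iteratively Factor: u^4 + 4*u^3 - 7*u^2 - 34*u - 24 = (u + 1)*(u^3 + 3*u^2 - 10*u - 24) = (u + 1)*(u + 4)*(u^2 - u - 6) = (u - 3)*(u + 1)*(u + 4)*(u + 2)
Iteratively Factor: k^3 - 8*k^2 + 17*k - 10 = (k - 5)*(k^2 - 3*k + 2) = (k - 5)*(k - 2)*(k - 1)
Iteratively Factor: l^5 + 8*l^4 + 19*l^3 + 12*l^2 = (l)*(l^4 + 8*l^3 + 19*l^2 + 12*l) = l*(l + 1)*(l^3 + 7*l^2 + 12*l) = l^2*(l + 1)*(l^2 + 7*l + 12) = l^2*(l + 1)*(l + 3)*(l + 4)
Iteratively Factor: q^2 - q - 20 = (q - 5)*(q + 4)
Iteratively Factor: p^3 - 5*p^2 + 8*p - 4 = (p - 2)*(p^2 - 3*p + 2) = (p - 2)^2*(p - 1)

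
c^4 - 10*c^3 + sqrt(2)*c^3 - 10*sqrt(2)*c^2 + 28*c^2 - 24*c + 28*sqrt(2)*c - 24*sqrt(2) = (c - 6)*(c - 2)^2*(c + sqrt(2))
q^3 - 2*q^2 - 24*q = q*(q - 6)*(q + 4)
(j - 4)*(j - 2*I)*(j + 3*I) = j^3 - 4*j^2 + I*j^2 + 6*j - 4*I*j - 24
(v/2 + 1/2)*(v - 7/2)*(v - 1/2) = v^3/2 - 3*v^2/2 - 9*v/8 + 7/8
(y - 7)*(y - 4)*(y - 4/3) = y^3 - 37*y^2/3 + 128*y/3 - 112/3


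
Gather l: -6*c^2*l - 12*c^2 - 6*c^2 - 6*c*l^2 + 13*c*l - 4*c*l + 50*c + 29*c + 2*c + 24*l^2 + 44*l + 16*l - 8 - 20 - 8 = -18*c^2 + 81*c + l^2*(24 - 6*c) + l*(-6*c^2 + 9*c + 60) - 36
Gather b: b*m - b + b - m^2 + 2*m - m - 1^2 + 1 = b*m - m^2 + m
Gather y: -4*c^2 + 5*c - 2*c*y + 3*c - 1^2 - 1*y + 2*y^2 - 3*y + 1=-4*c^2 + 8*c + 2*y^2 + y*(-2*c - 4)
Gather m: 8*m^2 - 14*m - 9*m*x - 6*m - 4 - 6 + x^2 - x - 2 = 8*m^2 + m*(-9*x - 20) + x^2 - x - 12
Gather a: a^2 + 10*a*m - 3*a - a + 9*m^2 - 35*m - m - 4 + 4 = a^2 + a*(10*m - 4) + 9*m^2 - 36*m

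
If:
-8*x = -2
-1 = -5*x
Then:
No Solution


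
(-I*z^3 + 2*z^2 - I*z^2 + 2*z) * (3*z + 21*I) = -3*I*z^4 + 27*z^3 - 3*I*z^3 + 27*z^2 + 42*I*z^2 + 42*I*z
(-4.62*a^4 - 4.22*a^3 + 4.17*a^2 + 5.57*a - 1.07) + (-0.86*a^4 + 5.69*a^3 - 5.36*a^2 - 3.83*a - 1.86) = -5.48*a^4 + 1.47*a^3 - 1.19*a^2 + 1.74*a - 2.93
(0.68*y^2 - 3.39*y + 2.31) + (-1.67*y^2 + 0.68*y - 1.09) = -0.99*y^2 - 2.71*y + 1.22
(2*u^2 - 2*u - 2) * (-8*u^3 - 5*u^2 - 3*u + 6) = -16*u^5 + 6*u^4 + 20*u^3 + 28*u^2 - 6*u - 12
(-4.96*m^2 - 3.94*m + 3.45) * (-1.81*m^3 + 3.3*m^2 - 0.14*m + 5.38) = 8.9776*m^5 - 9.2366*m^4 - 18.5521*m^3 - 14.7482*m^2 - 21.6802*m + 18.561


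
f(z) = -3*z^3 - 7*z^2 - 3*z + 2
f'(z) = -9*z^2 - 14*z - 3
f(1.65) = -35.48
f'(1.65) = -50.60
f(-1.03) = 0.94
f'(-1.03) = 1.87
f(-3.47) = 53.47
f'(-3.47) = -62.79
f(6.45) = -1113.58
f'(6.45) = -467.72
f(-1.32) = 0.66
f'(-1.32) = -0.20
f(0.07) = 1.75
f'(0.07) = -4.02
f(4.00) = -314.00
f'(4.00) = -203.00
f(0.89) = -8.33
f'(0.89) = -22.59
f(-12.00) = 4214.00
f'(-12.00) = -1131.00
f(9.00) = -2779.00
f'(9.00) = -858.00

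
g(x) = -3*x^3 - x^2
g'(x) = -9*x^2 - 2*x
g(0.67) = -1.35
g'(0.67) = -5.38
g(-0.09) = -0.01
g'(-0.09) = 0.11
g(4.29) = -255.26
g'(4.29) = -174.22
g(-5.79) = 548.79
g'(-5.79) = -290.14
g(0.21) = -0.07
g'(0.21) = -0.82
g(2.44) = -49.53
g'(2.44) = -58.46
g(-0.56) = 0.21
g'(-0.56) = -1.70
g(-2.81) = 58.67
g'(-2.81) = -65.44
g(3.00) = -90.00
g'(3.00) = -87.00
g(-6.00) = 612.00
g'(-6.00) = -312.00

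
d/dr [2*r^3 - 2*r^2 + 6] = 2*r*(3*r - 2)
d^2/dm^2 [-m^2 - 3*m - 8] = -2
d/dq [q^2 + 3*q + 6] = 2*q + 3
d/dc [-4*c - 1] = -4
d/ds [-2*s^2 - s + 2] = -4*s - 1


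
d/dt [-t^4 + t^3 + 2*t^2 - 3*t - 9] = -4*t^3 + 3*t^2 + 4*t - 3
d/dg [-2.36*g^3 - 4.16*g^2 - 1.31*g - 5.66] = -7.08*g^2 - 8.32*g - 1.31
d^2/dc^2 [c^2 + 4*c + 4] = 2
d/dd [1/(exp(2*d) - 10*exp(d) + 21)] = 2*(5 - exp(d))*exp(d)/(exp(2*d) - 10*exp(d) + 21)^2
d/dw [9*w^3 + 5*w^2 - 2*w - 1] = 27*w^2 + 10*w - 2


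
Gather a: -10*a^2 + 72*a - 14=-10*a^2 + 72*a - 14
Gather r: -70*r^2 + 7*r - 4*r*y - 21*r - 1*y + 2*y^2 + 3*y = -70*r^2 + r*(-4*y - 14) + 2*y^2 + 2*y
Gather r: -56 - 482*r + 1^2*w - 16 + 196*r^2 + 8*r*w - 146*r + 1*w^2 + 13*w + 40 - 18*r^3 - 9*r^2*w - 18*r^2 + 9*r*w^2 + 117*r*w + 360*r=-18*r^3 + r^2*(178 - 9*w) + r*(9*w^2 + 125*w - 268) + w^2 + 14*w - 32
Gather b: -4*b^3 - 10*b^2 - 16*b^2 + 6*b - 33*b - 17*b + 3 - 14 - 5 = -4*b^3 - 26*b^2 - 44*b - 16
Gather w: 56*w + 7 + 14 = 56*w + 21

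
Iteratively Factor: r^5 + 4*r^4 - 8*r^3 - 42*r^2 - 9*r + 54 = (r + 2)*(r^4 + 2*r^3 - 12*r^2 - 18*r + 27) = (r - 3)*(r + 2)*(r^3 + 5*r^2 + 3*r - 9) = (r - 3)*(r - 1)*(r + 2)*(r^2 + 6*r + 9) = (r - 3)*(r - 1)*(r + 2)*(r + 3)*(r + 3)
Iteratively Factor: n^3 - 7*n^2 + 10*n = (n)*(n^2 - 7*n + 10) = n*(n - 5)*(n - 2)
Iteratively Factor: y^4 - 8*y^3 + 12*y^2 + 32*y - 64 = (y - 4)*(y^3 - 4*y^2 - 4*y + 16) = (y - 4)^2*(y^2 - 4) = (y - 4)^2*(y + 2)*(y - 2)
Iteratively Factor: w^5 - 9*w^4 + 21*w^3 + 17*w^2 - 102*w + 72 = (w - 1)*(w^4 - 8*w^3 + 13*w^2 + 30*w - 72) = (w - 4)*(w - 1)*(w^3 - 4*w^2 - 3*w + 18) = (w - 4)*(w - 1)*(w + 2)*(w^2 - 6*w + 9) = (w - 4)*(w - 3)*(w - 1)*(w + 2)*(w - 3)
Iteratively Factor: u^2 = (u)*(u)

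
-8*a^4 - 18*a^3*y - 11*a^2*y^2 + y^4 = (-4*a + y)*(a + y)^2*(2*a + y)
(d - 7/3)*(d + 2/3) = d^2 - 5*d/3 - 14/9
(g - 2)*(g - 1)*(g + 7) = g^3 + 4*g^2 - 19*g + 14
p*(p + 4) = p^2 + 4*p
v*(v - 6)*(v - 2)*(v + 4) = v^4 - 4*v^3 - 20*v^2 + 48*v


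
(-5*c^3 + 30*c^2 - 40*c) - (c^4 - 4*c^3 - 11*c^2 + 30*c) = -c^4 - c^3 + 41*c^2 - 70*c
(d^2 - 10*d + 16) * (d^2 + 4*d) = d^4 - 6*d^3 - 24*d^2 + 64*d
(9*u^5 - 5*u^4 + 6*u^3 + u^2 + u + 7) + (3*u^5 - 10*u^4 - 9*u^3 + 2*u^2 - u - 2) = 12*u^5 - 15*u^4 - 3*u^3 + 3*u^2 + 5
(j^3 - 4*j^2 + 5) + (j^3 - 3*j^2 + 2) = 2*j^3 - 7*j^2 + 7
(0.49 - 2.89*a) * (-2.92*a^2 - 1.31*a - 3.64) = 8.4388*a^3 + 2.3551*a^2 + 9.8777*a - 1.7836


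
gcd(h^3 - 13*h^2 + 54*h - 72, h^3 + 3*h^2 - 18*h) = h - 3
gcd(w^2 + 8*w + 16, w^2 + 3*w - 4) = w + 4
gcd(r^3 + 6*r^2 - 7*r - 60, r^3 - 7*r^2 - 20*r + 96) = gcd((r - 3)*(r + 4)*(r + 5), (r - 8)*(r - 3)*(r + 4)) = r^2 + r - 12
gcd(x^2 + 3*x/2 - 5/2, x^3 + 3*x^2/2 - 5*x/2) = x^2 + 3*x/2 - 5/2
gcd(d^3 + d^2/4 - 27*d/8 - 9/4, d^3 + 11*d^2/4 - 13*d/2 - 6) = d^2 - 5*d/4 - 3/2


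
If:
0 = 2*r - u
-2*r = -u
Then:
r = u/2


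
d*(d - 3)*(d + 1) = d^3 - 2*d^2 - 3*d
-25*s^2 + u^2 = (-5*s + u)*(5*s + u)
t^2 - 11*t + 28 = (t - 7)*(t - 4)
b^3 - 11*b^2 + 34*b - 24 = (b - 6)*(b - 4)*(b - 1)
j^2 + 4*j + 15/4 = (j + 3/2)*(j + 5/2)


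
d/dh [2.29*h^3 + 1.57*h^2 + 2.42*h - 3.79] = 6.87*h^2 + 3.14*h + 2.42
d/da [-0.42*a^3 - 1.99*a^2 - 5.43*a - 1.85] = -1.26*a^2 - 3.98*a - 5.43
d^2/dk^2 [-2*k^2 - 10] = -4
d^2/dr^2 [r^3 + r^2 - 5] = 6*r + 2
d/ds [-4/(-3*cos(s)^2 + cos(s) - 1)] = 4*(6*cos(s) - 1)*sin(s)/(3*sin(s)^2 + cos(s) - 4)^2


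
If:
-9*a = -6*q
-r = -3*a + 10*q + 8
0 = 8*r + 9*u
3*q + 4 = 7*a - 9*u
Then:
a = -8/11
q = -12/11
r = 8/11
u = -64/99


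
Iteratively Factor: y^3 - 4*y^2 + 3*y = (y - 1)*(y^2 - 3*y) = y*(y - 1)*(y - 3)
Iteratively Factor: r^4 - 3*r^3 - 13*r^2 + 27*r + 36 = (r + 3)*(r^3 - 6*r^2 + 5*r + 12) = (r - 4)*(r + 3)*(r^2 - 2*r - 3) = (r - 4)*(r + 1)*(r + 3)*(r - 3)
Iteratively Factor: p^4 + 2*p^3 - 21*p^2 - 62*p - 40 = (p + 2)*(p^3 - 21*p - 20) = (p + 1)*(p + 2)*(p^2 - p - 20) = (p - 5)*(p + 1)*(p + 2)*(p + 4)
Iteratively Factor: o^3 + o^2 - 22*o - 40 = (o + 4)*(o^2 - 3*o - 10) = (o + 2)*(o + 4)*(o - 5)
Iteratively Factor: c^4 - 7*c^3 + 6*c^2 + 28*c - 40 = (c + 2)*(c^3 - 9*c^2 + 24*c - 20) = (c - 5)*(c + 2)*(c^2 - 4*c + 4) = (c - 5)*(c - 2)*(c + 2)*(c - 2)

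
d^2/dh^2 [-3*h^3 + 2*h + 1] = -18*h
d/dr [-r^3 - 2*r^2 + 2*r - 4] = -3*r^2 - 4*r + 2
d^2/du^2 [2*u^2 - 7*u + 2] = 4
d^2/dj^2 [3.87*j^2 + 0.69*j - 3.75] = 7.74000000000000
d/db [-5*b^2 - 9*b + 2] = -10*b - 9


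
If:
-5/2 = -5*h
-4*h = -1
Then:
No Solution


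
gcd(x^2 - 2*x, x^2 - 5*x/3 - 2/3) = x - 2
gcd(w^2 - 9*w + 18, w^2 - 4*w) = 1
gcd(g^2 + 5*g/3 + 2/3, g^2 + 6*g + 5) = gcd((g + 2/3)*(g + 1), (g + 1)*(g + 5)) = g + 1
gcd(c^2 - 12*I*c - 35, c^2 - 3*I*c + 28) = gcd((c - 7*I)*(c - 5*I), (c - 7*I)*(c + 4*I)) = c - 7*I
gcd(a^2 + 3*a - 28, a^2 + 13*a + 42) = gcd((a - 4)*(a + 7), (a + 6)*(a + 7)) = a + 7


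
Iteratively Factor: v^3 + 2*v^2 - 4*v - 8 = (v + 2)*(v^2 - 4) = (v + 2)^2*(v - 2)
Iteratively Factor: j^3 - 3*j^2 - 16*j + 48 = (j + 4)*(j^2 - 7*j + 12) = (j - 3)*(j + 4)*(j - 4)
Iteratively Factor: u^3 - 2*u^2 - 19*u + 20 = (u - 5)*(u^2 + 3*u - 4) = (u - 5)*(u - 1)*(u + 4)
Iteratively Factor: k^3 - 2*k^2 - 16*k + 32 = (k - 4)*(k^2 + 2*k - 8) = (k - 4)*(k + 4)*(k - 2)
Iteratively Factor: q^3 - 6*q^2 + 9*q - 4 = (q - 1)*(q^2 - 5*q + 4) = (q - 1)^2*(q - 4)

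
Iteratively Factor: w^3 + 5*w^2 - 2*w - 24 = (w + 4)*(w^2 + w - 6) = (w - 2)*(w + 4)*(w + 3)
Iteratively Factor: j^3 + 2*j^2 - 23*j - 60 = (j + 3)*(j^2 - j - 20) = (j + 3)*(j + 4)*(j - 5)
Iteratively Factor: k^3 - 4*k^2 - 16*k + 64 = (k - 4)*(k^2 - 16) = (k - 4)^2*(k + 4)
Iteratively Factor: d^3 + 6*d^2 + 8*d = (d + 2)*(d^2 + 4*d) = (d + 2)*(d + 4)*(d)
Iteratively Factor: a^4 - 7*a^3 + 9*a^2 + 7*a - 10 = (a + 1)*(a^3 - 8*a^2 + 17*a - 10) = (a - 5)*(a + 1)*(a^2 - 3*a + 2) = (a - 5)*(a - 1)*(a + 1)*(a - 2)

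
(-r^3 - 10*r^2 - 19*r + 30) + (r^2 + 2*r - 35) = -r^3 - 9*r^2 - 17*r - 5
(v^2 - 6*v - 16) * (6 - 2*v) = -2*v^3 + 18*v^2 - 4*v - 96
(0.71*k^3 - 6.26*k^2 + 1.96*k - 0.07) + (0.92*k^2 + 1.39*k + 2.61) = 0.71*k^3 - 5.34*k^2 + 3.35*k + 2.54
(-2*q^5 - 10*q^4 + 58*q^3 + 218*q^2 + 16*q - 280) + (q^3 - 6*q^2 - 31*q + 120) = -2*q^5 - 10*q^4 + 59*q^3 + 212*q^2 - 15*q - 160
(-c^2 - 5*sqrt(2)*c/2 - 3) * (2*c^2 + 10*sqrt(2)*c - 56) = -2*c^4 - 15*sqrt(2)*c^3 + 110*sqrt(2)*c + 168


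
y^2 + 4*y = y*(y + 4)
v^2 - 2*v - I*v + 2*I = (v - 2)*(v - I)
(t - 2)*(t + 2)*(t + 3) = t^3 + 3*t^2 - 4*t - 12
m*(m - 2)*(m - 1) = m^3 - 3*m^2 + 2*m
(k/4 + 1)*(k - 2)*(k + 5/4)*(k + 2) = k^4/4 + 21*k^3/16 + k^2/4 - 21*k/4 - 5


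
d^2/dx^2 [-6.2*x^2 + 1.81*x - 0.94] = -12.4000000000000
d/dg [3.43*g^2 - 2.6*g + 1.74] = 6.86*g - 2.6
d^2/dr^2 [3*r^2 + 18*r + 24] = 6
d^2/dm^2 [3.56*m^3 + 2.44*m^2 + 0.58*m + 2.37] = 21.36*m + 4.88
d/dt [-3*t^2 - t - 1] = -6*t - 1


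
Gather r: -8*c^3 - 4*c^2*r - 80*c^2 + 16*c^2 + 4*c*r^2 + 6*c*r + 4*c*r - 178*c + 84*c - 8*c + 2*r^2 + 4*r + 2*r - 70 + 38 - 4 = -8*c^3 - 64*c^2 - 102*c + r^2*(4*c + 2) + r*(-4*c^2 + 10*c + 6) - 36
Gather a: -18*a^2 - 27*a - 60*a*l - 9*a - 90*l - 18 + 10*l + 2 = -18*a^2 + a*(-60*l - 36) - 80*l - 16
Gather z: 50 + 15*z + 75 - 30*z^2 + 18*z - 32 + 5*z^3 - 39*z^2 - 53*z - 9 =5*z^3 - 69*z^2 - 20*z + 84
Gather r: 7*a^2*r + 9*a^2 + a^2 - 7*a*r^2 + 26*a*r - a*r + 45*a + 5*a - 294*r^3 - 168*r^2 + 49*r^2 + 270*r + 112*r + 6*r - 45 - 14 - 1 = 10*a^2 + 50*a - 294*r^3 + r^2*(-7*a - 119) + r*(7*a^2 + 25*a + 388) - 60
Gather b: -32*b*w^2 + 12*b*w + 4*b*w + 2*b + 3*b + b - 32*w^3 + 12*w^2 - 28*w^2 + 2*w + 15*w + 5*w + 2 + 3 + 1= b*(-32*w^2 + 16*w + 6) - 32*w^3 - 16*w^2 + 22*w + 6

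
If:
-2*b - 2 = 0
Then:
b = -1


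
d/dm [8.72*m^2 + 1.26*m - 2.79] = 17.44*m + 1.26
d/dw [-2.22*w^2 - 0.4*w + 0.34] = -4.44*w - 0.4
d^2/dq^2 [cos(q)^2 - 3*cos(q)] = 3*cos(q) - 2*cos(2*q)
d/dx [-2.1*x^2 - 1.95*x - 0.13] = -4.2*x - 1.95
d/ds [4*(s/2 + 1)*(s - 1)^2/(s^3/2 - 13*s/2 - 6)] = 8*(-10*s^3 - 21*s^2 + 31)/(s^6 - 26*s^4 - 24*s^3 + 169*s^2 + 312*s + 144)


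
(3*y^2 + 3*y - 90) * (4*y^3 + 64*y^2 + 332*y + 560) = 12*y^5 + 204*y^4 + 828*y^3 - 3084*y^2 - 28200*y - 50400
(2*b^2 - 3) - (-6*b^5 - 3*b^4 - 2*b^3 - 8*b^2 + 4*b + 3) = 6*b^5 + 3*b^4 + 2*b^3 + 10*b^2 - 4*b - 6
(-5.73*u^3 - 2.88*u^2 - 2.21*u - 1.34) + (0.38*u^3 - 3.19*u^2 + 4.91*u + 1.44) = -5.35*u^3 - 6.07*u^2 + 2.7*u + 0.0999999999999999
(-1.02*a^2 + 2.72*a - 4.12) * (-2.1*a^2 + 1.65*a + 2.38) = 2.142*a^4 - 7.395*a^3 + 10.7124*a^2 - 0.3244*a - 9.8056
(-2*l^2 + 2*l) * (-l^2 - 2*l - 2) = 2*l^4 + 2*l^3 - 4*l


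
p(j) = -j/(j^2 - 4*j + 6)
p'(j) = -j*(4 - 2*j)/(j^2 - 4*j + 6)^2 - 1/(j^2 - 4*j + 6)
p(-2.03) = 0.11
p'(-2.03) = -0.01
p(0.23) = -0.04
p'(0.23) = -0.23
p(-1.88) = 0.11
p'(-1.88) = -0.01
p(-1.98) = 0.11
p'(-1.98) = -0.01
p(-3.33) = 0.11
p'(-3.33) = 0.01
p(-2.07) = 0.11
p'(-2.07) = -0.00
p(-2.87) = 0.11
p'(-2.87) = 0.00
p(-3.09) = 0.11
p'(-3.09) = 0.00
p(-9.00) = 0.07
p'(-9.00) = 0.00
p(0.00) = 0.00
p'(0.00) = -0.17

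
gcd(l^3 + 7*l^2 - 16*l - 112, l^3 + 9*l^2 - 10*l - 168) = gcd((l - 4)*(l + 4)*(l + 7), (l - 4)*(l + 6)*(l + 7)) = l^2 + 3*l - 28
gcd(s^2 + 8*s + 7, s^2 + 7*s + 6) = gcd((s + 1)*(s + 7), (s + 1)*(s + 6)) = s + 1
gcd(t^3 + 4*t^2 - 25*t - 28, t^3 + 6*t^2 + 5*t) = t + 1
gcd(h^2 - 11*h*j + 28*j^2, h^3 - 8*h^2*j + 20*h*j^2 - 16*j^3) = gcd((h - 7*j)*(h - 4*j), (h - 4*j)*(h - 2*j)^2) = h - 4*j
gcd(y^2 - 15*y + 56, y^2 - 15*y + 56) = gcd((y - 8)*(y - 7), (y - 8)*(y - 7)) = y^2 - 15*y + 56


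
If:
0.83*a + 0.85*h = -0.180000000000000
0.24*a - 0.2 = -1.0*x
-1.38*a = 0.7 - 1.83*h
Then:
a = -0.34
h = 0.12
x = 0.28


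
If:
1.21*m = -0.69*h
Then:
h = -1.7536231884058*m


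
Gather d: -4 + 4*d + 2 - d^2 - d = -d^2 + 3*d - 2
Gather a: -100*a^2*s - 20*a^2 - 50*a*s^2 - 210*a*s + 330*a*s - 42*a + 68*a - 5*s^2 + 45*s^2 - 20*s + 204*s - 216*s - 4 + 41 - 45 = a^2*(-100*s - 20) + a*(-50*s^2 + 120*s + 26) + 40*s^2 - 32*s - 8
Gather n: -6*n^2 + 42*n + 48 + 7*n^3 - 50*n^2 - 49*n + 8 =7*n^3 - 56*n^2 - 7*n + 56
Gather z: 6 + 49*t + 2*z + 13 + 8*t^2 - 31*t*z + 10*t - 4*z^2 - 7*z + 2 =8*t^2 + 59*t - 4*z^2 + z*(-31*t - 5) + 21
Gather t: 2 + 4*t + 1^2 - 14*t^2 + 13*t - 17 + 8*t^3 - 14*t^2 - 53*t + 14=8*t^3 - 28*t^2 - 36*t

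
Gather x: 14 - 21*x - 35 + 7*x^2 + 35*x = 7*x^2 + 14*x - 21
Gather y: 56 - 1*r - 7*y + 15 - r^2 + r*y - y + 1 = -r^2 - r + y*(r - 8) + 72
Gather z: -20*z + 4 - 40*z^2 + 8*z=-40*z^2 - 12*z + 4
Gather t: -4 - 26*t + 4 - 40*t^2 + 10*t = -40*t^2 - 16*t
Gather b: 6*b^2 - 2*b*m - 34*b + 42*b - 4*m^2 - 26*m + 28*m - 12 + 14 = 6*b^2 + b*(8 - 2*m) - 4*m^2 + 2*m + 2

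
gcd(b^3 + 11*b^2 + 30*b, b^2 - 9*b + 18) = 1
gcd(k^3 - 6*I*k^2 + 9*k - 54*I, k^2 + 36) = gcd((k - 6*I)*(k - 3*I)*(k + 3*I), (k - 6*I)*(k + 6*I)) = k - 6*I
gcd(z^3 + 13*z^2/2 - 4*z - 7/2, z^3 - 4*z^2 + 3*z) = z - 1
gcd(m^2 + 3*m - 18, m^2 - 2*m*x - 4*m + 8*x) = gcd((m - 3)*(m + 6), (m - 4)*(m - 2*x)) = 1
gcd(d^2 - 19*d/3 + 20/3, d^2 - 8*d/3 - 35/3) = d - 5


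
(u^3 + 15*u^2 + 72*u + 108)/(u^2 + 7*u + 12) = (u^2 + 12*u + 36)/(u + 4)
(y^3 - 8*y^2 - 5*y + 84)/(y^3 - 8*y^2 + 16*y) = (y^2 - 4*y - 21)/(y*(y - 4))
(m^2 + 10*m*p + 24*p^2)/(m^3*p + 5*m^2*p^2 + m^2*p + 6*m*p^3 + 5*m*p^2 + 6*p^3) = (m^2 + 10*m*p + 24*p^2)/(p*(m^3 + 5*m^2*p + m^2 + 6*m*p^2 + 5*m*p + 6*p^2))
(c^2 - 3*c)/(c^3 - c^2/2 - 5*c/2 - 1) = 2*c*(3 - c)/(-2*c^3 + c^2 + 5*c + 2)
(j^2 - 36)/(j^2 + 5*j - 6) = (j - 6)/(j - 1)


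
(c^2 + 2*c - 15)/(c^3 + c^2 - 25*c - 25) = (c - 3)/(c^2 - 4*c - 5)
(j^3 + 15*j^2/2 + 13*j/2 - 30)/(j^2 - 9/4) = 2*(j^2 + 9*j + 20)/(2*j + 3)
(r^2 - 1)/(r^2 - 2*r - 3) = (r - 1)/(r - 3)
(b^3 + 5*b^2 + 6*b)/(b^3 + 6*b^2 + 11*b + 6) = b/(b + 1)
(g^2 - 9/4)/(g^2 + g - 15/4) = (2*g + 3)/(2*g + 5)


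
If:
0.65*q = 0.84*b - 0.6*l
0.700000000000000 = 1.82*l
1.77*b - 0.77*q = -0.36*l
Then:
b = -0.53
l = 0.38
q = -1.04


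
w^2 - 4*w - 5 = (w - 5)*(w + 1)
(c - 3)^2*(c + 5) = c^3 - c^2 - 21*c + 45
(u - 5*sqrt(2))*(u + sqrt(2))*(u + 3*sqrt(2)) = u^3 - sqrt(2)*u^2 - 34*u - 30*sqrt(2)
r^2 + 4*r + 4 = (r + 2)^2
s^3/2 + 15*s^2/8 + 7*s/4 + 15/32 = (s/2 + 1/4)*(s + 3/4)*(s + 5/2)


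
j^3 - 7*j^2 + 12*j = j*(j - 4)*(j - 3)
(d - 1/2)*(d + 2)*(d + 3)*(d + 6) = d^4 + 21*d^3/2 + 61*d^2/2 + 18*d - 18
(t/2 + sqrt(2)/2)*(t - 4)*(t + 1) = t^3/2 - 3*t^2/2 + sqrt(2)*t^2/2 - 3*sqrt(2)*t/2 - 2*t - 2*sqrt(2)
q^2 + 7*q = q*(q + 7)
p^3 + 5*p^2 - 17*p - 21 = (p - 3)*(p + 1)*(p + 7)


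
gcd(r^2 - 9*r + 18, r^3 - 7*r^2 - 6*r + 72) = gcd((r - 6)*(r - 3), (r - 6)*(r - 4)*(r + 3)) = r - 6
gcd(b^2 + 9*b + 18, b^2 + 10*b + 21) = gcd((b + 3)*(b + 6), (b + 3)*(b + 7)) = b + 3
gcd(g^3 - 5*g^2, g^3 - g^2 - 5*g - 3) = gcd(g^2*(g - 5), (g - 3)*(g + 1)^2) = 1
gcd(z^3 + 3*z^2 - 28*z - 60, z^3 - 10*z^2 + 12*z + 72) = z + 2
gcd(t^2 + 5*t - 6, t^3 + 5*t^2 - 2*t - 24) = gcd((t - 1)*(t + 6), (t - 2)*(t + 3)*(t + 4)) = 1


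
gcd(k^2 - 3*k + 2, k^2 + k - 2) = k - 1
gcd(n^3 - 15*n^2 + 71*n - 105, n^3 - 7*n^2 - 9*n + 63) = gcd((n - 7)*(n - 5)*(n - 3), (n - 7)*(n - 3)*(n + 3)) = n^2 - 10*n + 21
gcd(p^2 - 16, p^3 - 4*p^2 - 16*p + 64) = p^2 - 16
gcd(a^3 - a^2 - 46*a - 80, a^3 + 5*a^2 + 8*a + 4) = a + 2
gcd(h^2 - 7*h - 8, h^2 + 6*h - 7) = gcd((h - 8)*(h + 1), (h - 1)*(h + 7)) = 1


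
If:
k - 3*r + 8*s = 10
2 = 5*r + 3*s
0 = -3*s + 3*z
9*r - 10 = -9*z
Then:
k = -56/9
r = -2/3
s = 16/9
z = 16/9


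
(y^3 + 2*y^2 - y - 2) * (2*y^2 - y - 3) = 2*y^5 + 3*y^4 - 7*y^3 - 9*y^2 + 5*y + 6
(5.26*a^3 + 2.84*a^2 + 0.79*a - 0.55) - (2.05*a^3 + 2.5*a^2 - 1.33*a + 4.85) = 3.21*a^3 + 0.34*a^2 + 2.12*a - 5.4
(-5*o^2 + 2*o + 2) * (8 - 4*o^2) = 20*o^4 - 8*o^3 - 48*o^2 + 16*o + 16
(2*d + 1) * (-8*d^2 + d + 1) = -16*d^3 - 6*d^2 + 3*d + 1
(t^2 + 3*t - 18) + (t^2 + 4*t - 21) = 2*t^2 + 7*t - 39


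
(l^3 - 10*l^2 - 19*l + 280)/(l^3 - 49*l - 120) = (l - 7)/(l + 3)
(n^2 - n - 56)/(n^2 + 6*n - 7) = (n - 8)/(n - 1)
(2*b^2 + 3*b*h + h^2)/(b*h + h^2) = (2*b + h)/h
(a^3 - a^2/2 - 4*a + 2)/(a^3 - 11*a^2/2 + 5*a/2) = (a^2 - 4)/(a*(a - 5))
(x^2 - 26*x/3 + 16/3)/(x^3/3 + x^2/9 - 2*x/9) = 3*(x - 8)/(x*(x + 1))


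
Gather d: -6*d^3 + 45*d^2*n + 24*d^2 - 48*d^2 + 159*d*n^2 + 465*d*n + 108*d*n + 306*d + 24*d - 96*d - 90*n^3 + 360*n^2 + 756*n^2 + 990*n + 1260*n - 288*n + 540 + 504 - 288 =-6*d^3 + d^2*(45*n - 24) + d*(159*n^2 + 573*n + 234) - 90*n^3 + 1116*n^2 + 1962*n + 756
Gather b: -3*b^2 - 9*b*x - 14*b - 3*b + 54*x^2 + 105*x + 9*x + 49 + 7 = -3*b^2 + b*(-9*x - 17) + 54*x^2 + 114*x + 56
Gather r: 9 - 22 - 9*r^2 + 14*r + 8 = -9*r^2 + 14*r - 5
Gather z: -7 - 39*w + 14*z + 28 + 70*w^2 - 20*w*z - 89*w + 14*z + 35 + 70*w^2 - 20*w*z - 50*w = 140*w^2 - 178*w + z*(28 - 40*w) + 56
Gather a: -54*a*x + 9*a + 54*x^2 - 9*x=a*(9 - 54*x) + 54*x^2 - 9*x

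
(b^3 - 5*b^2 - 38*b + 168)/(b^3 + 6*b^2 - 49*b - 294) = (b - 4)/(b + 7)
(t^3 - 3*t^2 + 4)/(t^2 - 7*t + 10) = (t^2 - t - 2)/(t - 5)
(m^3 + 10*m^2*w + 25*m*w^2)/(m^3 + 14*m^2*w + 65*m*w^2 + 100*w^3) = m/(m + 4*w)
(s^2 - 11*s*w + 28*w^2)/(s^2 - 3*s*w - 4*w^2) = (s - 7*w)/(s + w)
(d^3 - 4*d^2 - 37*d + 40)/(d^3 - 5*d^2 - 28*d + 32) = (d + 5)/(d + 4)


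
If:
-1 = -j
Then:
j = 1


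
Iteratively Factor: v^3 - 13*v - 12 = (v + 3)*(v^2 - 3*v - 4) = (v + 1)*(v + 3)*(v - 4)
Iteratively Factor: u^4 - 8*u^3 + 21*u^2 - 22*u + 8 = (u - 4)*(u^3 - 4*u^2 + 5*u - 2) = (u - 4)*(u - 2)*(u^2 - 2*u + 1) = (u - 4)*(u - 2)*(u - 1)*(u - 1)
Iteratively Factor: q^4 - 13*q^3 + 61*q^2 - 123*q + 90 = (q - 3)*(q^3 - 10*q^2 + 31*q - 30) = (q - 3)*(q - 2)*(q^2 - 8*q + 15) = (q - 5)*(q - 3)*(q - 2)*(q - 3)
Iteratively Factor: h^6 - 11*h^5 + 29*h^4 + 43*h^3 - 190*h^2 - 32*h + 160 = (h + 2)*(h^5 - 13*h^4 + 55*h^3 - 67*h^2 - 56*h + 80) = (h - 5)*(h + 2)*(h^4 - 8*h^3 + 15*h^2 + 8*h - 16) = (h - 5)*(h - 1)*(h + 2)*(h^3 - 7*h^2 + 8*h + 16) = (h - 5)*(h - 4)*(h - 1)*(h + 2)*(h^2 - 3*h - 4) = (h - 5)*(h - 4)*(h - 1)*(h + 1)*(h + 2)*(h - 4)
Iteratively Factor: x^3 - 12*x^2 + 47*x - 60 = (x - 4)*(x^2 - 8*x + 15) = (x - 5)*(x - 4)*(x - 3)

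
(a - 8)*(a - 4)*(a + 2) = a^3 - 10*a^2 + 8*a + 64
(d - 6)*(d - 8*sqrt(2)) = d^2 - 8*sqrt(2)*d - 6*d + 48*sqrt(2)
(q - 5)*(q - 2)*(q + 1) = q^3 - 6*q^2 + 3*q + 10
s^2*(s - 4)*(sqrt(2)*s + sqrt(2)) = sqrt(2)*s^4 - 3*sqrt(2)*s^3 - 4*sqrt(2)*s^2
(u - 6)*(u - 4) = u^2 - 10*u + 24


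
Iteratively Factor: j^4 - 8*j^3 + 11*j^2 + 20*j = (j - 5)*(j^3 - 3*j^2 - 4*j) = (j - 5)*(j - 4)*(j^2 + j) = j*(j - 5)*(j - 4)*(j + 1)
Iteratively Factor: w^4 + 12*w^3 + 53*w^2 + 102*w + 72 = (w + 3)*(w^3 + 9*w^2 + 26*w + 24) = (w + 3)^2*(w^2 + 6*w + 8) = (w + 3)^2*(w + 4)*(w + 2)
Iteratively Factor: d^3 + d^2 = (d)*(d^2 + d) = d*(d + 1)*(d)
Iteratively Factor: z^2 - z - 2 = (z - 2)*(z + 1)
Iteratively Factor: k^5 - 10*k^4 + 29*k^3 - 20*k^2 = (k - 4)*(k^4 - 6*k^3 + 5*k^2) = k*(k - 4)*(k^3 - 6*k^2 + 5*k) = k^2*(k - 4)*(k^2 - 6*k + 5) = k^2*(k - 4)*(k - 1)*(k - 5)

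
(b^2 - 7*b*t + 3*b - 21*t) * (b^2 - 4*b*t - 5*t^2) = b^4 - 11*b^3*t + 3*b^3 + 23*b^2*t^2 - 33*b^2*t + 35*b*t^3 + 69*b*t^2 + 105*t^3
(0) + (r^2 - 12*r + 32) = r^2 - 12*r + 32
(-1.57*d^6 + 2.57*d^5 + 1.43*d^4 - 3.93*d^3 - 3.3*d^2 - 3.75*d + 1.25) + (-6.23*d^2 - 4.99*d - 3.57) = -1.57*d^6 + 2.57*d^5 + 1.43*d^4 - 3.93*d^3 - 9.53*d^2 - 8.74*d - 2.32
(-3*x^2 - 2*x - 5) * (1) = -3*x^2 - 2*x - 5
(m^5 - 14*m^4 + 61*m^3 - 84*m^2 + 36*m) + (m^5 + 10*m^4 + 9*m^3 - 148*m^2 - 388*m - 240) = 2*m^5 - 4*m^4 + 70*m^3 - 232*m^2 - 352*m - 240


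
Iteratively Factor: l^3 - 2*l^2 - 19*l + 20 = (l - 5)*(l^2 + 3*l - 4) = (l - 5)*(l - 1)*(l + 4)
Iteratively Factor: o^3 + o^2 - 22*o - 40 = (o + 4)*(o^2 - 3*o - 10) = (o - 5)*(o + 4)*(o + 2)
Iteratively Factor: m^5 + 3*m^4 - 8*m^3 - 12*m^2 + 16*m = (m - 2)*(m^4 + 5*m^3 + 2*m^2 - 8*m) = m*(m - 2)*(m^3 + 5*m^2 + 2*m - 8) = m*(m - 2)*(m - 1)*(m^2 + 6*m + 8) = m*(m - 2)*(m - 1)*(m + 4)*(m + 2)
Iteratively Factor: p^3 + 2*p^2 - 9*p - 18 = (p + 3)*(p^2 - p - 6) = (p + 2)*(p + 3)*(p - 3)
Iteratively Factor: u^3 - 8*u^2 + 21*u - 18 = (u - 3)*(u^2 - 5*u + 6) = (u - 3)*(u - 2)*(u - 3)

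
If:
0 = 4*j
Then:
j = 0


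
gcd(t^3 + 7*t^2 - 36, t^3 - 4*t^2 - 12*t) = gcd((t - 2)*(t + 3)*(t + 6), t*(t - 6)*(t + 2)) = 1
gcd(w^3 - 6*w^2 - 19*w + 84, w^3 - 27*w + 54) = w - 3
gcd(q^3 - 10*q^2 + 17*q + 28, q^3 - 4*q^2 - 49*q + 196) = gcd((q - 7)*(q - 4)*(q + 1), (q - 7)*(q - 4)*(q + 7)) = q^2 - 11*q + 28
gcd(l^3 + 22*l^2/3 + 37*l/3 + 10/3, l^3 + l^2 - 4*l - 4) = l + 2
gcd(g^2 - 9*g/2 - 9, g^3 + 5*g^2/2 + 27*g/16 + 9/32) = g + 3/2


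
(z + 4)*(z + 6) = z^2 + 10*z + 24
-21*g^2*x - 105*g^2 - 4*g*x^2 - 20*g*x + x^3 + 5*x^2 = (-7*g + x)*(3*g + x)*(x + 5)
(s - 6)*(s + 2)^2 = s^3 - 2*s^2 - 20*s - 24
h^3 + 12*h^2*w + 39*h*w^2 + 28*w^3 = (h + w)*(h + 4*w)*(h + 7*w)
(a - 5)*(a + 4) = a^2 - a - 20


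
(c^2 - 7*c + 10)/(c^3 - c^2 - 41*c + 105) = (c - 2)/(c^2 + 4*c - 21)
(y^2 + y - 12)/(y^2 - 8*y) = (y^2 + y - 12)/(y*(y - 8))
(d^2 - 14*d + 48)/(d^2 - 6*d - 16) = (d - 6)/(d + 2)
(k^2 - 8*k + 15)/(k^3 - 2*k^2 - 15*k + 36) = (k - 5)/(k^2 + k - 12)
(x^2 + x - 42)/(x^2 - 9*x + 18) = (x + 7)/(x - 3)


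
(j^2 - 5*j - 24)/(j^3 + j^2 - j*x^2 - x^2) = (j^2 - 5*j - 24)/(j^3 + j^2 - j*x^2 - x^2)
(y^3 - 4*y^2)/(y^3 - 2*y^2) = (y - 4)/(y - 2)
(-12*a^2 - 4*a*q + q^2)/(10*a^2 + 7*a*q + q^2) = (-6*a + q)/(5*a + q)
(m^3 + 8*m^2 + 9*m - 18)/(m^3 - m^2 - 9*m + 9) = (m + 6)/(m - 3)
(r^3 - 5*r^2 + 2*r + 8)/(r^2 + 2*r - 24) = (r^2 - r - 2)/(r + 6)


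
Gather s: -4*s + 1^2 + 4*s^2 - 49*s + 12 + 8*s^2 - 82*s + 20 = 12*s^2 - 135*s + 33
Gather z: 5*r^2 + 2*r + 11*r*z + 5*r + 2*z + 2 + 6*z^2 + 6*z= 5*r^2 + 7*r + 6*z^2 + z*(11*r + 8) + 2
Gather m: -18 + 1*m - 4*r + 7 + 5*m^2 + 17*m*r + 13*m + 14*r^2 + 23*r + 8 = 5*m^2 + m*(17*r + 14) + 14*r^2 + 19*r - 3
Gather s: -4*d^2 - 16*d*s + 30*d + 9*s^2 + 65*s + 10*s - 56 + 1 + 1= -4*d^2 + 30*d + 9*s^2 + s*(75 - 16*d) - 54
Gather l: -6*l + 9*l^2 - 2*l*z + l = 9*l^2 + l*(-2*z - 5)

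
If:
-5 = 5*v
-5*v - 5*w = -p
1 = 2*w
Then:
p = -5/2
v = -1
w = 1/2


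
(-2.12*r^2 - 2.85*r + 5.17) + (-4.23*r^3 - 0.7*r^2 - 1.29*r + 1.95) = -4.23*r^3 - 2.82*r^2 - 4.14*r + 7.12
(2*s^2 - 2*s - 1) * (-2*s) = -4*s^3 + 4*s^2 + 2*s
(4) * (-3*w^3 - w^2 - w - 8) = -12*w^3 - 4*w^2 - 4*w - 32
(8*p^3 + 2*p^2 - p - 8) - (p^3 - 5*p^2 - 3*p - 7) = 7*p^3 + 7*p^2 + 2*p - 1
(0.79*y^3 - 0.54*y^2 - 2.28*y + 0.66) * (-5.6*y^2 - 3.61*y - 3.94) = -4.424*y^5 + 0.1721*y^4 + 11.6048*y^3 + 6.6624*y^2 + 6.6006*y - 2.6004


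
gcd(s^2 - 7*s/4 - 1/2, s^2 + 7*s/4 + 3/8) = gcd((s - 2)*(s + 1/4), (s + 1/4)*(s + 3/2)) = s + 1/4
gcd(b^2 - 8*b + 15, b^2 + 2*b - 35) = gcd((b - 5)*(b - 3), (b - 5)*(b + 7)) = b - 5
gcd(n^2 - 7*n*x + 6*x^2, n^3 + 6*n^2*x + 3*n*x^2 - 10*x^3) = -n + x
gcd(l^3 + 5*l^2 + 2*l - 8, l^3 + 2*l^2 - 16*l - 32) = l^2 + 6*l + 8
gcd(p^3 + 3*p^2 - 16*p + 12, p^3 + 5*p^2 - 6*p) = p^2 + 5*p - 6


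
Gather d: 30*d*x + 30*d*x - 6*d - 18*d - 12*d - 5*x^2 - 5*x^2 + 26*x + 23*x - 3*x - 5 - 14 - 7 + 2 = d*(60*x - 36) - 10*x^2 + 46*x - 24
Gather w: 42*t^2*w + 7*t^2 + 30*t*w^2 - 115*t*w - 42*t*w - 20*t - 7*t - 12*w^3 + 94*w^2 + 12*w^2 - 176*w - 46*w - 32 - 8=7*t^2 - 27*t - 12*w^3 + w^2*(30*t + 106) + w*(42*t^2 - 157*t - 222) - 40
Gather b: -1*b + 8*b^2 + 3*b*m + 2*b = 8*b^2 + b*(3*m + 1)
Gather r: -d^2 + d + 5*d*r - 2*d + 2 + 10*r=-d^2 - d + r*(5*d + 10) + 2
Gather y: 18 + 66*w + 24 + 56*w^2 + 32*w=56*w^2 + 98*w + 42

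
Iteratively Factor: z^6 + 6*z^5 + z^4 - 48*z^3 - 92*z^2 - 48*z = (z + 2)*(z^5 + 4*z^4 - 7*z^3 - 34*z^2 - 24*z) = (z - 3)*(z + 2)*(z^4 + 7*z^3 + 14*z^2 + 8*z) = (z - 3)*(z + 1)*(z + 2)*(z^3 + 6*z^2 + 8*z) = (z - 3)*(z + 1)*(z + 2)*(z + 4)*(z^2 + 2*z) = z*(z - 3)*(z + 1)*(z + 2)*(z + 4)*(z + 2)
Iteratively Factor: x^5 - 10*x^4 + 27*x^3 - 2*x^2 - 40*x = (x - 5)*(x^4 - 5*x^3 + 2*x^2 + 8*x) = x*(x - 5)*(x^3 - 5*x^2 + 2*x + 8) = x*(x - 5)*(x - 4)*(x^2 - x - 2) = x*(x - 5)*(x - 4)*(x - 2)*(x + 1)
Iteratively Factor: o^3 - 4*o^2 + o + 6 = (o - 2)*(o^2 - 2*o - 3) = (o - 3)*(o - 2)*(o + 1)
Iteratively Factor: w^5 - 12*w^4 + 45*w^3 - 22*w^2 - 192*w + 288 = (w - 4)*(w^4 - 8*w^3 + 13*w^2 + 30*w - 72) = (w - 4)*(w + 2)*(w^3 - 10*w^2 + 33*w - 36) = (w - 4)*(w - 3)*(w + 2)*(w^2 - 7*w + 12) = (w - 4)^2*(w - 3)*(w + 2)*(w - 3)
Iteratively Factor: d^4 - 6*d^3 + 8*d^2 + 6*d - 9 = (d + 1)*(d^3 - 7*d^2 + 15*d - 9) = (d - 1)*(d + 1)*(d^2 - 6*d + 9) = (d - 3)*(d - 1)*(d + 1)*(d - 3)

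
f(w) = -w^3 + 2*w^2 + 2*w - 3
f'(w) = -3*w^2 + 4*w + 2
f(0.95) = -0.15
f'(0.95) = 3.09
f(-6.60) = 358.42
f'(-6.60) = -155.08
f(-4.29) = 104.18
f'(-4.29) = -70.37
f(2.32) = -0.08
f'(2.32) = -4.87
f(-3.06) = 38.26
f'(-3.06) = -38.33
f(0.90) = -0.31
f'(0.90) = 3.17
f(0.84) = -0.50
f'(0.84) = 3.24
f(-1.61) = 3.14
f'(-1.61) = -12.22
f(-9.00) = 870.00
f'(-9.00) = -277.00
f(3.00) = -6.00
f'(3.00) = -13.00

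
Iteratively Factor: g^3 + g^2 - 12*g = (g)*(g^2 + g - 12) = g*(g - 3)*(g + 4)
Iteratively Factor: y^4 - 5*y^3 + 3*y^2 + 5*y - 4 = (y - 4)*(y^3 - y^2 - y + 1) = (y - 4)*(y - 1)*(y^2 - 1) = (y - 4)*(y - 1)*(y + 1)*(y - 1)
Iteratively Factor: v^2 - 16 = (v + 4)*(v - 4)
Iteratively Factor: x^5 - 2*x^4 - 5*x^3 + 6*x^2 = (x - 3)*(x^4 + x^3 - 2*x^2) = (x - 3)*(x - 1)*(x^3 + 2*x^2) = x*(x - 3)*(x - 1)*(x^2 + 2*x) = x*(x - 3)*(x - 1)*(x + 2)*(x)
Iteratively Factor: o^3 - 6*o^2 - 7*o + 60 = (o + 3)*(o^2 - 9*o + 20) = (o - 5)*(o + 3)*(o - 4)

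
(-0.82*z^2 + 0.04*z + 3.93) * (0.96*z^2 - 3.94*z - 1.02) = -0.7872*z^4 + 3.2692*z^3 + 4.4516*z^2 - 15.525*z - 4.0086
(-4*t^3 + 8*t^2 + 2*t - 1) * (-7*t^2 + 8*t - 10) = 28*t^5 - 88*t^4 + 90*t^3 - 57*t^2 - 28*t + 10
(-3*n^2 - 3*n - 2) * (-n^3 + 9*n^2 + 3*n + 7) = 3*n^5 - 24*n^4 - 34*n^3 - 48*n^2 - 27*n - 14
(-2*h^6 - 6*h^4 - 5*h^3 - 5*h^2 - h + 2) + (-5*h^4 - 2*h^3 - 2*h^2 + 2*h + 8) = -2*h^6 - 11*h^4 - 7*h^3 - 7*h^2 + h + 10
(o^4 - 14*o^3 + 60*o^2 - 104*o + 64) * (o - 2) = o^5 - 16*o^4 + 88*o^3 - 224*o^2 + 272*o - 128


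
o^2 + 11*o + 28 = (o + 4)*(o + 7)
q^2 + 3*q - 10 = (q - 2)*(q + 5)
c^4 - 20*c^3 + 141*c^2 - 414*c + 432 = (c - 8)*(c - 6)*(c - 3)^2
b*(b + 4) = b^2 + 4*b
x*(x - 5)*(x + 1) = x^3 - 4*x^2 - 5*x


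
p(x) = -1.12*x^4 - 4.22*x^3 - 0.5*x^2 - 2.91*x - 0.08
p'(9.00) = -4303.29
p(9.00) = -10491.47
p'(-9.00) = 2246.55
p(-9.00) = -4286.33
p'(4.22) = -569.26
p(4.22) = -693.60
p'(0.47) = -6.64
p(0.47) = -2.05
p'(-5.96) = 501.80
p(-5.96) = -520.28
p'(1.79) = -70.96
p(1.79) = -42.59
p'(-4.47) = 148.73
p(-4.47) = -67.30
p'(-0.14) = -3.01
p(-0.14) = 0.33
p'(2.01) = -92.45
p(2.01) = -60.50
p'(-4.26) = 117.94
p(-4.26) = -39.37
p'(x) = -4.48*x^3 - 12.66*x^2 - 1.0*x - 2.91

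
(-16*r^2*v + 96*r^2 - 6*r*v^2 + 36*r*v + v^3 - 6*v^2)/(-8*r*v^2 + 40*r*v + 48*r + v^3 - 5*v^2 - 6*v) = (2*r + v)/(v + 1)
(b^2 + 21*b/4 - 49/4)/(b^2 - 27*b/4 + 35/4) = (b + 7)/(b - 5)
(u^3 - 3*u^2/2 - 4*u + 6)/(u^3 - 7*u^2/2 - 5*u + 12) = (u - 2)/(u - 4)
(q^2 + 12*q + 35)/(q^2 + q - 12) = (q^2 + 12*q + 35)/(q^2 + q - 12)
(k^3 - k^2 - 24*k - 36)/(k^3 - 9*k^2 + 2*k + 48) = (k^2 - 3*k - 18)/(k^2 - 11*k + 24)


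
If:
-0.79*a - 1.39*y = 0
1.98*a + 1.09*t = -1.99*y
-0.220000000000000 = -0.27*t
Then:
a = -1.05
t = 0.81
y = 0.59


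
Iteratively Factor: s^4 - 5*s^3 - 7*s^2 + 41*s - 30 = (s - 1)*(s^3 - 4*s^2 - 11*s + 30) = (s - 5)*(s - 1)*(s^2 + s - 6) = (s - 5)*(s - 2)*(s - 1)*(s + 3)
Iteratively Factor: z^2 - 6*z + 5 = (z - 1)*(z - 5)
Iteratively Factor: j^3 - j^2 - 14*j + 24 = (j + 4)*(j^2 - 5*j + 6) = (j - 3)*(j + 4)*(j - 2)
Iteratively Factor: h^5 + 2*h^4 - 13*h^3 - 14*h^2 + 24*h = (h + 4)*(h^4 - 2*h^3 - 5*h^2 + 6*h) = (h - 3)*(h + 4)*(h^3 + h^2 - 2*h) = (h - 3)*(h + 2)*(h + 4)*(h^2 - h) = h*(h - 3)*(h + 2)*(h + 4)*(h - 1)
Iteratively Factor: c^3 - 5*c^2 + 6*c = (c - 3)*(c^2 - 2*c) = c*(c - 3)*(c - 2)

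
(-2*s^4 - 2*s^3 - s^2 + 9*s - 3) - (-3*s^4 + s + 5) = s^4 - 2*s^3 - s^2 + 8*s - 8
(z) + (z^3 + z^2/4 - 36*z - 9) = z^3 + z^2/4 - 35*z - 9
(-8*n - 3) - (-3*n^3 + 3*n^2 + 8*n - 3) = 3*n^3 - 3*n^2 - 16*n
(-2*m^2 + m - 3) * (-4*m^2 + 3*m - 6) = 8*m^4 - 10*m^3 + 27*m^2 - 15*m + 18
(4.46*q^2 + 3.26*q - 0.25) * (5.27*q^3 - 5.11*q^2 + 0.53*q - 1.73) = 23.5042*q^5 - 5.6104*q^4 - 15.6123*q^3 - 4.7105*q^2 - 5.7723*q + 0.4325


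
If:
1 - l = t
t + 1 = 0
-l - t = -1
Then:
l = 2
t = -1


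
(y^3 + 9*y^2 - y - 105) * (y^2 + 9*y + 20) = y^5 + 18*y^4 + 100*y^3 + 66*y^2 - 965*y - 2100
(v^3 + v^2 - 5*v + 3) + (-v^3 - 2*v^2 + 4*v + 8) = -v^2 - v + 11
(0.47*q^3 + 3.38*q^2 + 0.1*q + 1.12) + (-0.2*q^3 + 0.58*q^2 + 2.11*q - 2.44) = 0.27*q^3 + 3.96*q^2 + 2.21*q - 1.32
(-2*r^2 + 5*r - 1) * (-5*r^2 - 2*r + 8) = 10*r^4 - 21*r^3 - 21*r^2 + 42*r - 8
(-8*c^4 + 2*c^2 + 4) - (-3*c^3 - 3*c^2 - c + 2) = -8*c^4 + 3*c^3 + 5*c^2 + c + 2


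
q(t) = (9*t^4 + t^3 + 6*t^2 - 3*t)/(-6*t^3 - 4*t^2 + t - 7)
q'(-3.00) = -0.69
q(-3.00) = 6.59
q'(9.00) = -1.49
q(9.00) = -12.83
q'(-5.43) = -1.37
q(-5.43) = 9.46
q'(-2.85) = -0.52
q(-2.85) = 6.50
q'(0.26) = -0.15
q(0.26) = 0.04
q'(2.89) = -1.48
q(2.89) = -3.80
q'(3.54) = -1.47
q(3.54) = -4.76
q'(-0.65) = 2.66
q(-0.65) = -0.76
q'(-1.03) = 14.59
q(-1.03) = -3.23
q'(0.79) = -1.58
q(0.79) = -0.46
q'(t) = (18*t^2 + 8*t - 1)*(9*t^4 + t^3 + 6*t^2 - 3*t)/(-6*t^3 - 4*t^2 + t - 7)^2 + (36*t^3 + 3*t^2 + 12*t - 3)/(-6*t^3 - 4*t^2 + t - 7) = (-54*t^6 - 72*t^5 + 59*t^4 - 286*t^3 - 27*t^2 - 84*t + 21)/(36*t^6 + 48*t^5 + 4*t^4 + 76*t^3 + 57*t^2 - 14*t + 49)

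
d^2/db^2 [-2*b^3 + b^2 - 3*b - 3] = 2 - 12*b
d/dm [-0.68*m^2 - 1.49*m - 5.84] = -1.36*m - 1.49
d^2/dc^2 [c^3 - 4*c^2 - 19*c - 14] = 6*c - 8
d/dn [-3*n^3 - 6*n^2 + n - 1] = -9*n^2 - 12*n + 1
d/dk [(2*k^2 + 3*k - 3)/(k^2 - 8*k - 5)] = (-19*k^2 - 14*k - 39)/(k^4 - 16*k^3 + 54*k^2 + 80*k + 25)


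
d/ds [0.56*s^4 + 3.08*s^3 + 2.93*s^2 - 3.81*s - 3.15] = 2.24*s^3 + 9.24*s^2 + 5.86*s - 3.81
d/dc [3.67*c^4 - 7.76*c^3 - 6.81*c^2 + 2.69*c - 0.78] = 14.68*c^3 - 23.28*c^2 - 13.62*c + 2.69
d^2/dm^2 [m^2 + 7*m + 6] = 2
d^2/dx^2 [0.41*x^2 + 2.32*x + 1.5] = 0.820000000000000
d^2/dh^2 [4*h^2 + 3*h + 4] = 8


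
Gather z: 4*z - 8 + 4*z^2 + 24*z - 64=4*z^2 + 28*z - 72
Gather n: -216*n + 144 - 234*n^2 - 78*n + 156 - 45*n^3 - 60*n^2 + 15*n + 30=-45*n^3 - 294*n^2 - 279*n + 330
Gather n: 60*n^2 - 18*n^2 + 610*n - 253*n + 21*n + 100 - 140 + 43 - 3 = 42*n^2 + 378*n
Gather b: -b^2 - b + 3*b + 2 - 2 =-b^2 + 2*b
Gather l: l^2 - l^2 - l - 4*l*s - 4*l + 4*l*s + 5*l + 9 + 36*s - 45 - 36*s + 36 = 0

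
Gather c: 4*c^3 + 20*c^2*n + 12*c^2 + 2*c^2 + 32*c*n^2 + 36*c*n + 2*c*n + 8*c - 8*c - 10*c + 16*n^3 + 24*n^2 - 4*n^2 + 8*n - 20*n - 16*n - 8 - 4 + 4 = 4*c^3 + c^2*(20*n + 14) + c*(32*n^2 + 38*n - 10) + 16*n^3 + 20*n^2 - 28*n - 8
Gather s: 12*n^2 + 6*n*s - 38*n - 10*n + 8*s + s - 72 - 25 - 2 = 12*n^2 - 48*n + s*(6*n + 9) - 99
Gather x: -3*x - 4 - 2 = -3*x - 6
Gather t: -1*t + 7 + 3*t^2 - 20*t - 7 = 3*t^2 - 21*t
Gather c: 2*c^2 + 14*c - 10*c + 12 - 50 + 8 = 2*c^2 + 4*c - 30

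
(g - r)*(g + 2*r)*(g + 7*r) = g^3 + 8*g^2*r + 5*g*r^2 - 14*r^3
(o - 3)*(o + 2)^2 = o^3 + o^2 - 8*o - 12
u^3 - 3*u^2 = u^2*(u - 3)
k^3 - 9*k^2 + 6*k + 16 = (k - 8)*(k - 2)*(k + 1)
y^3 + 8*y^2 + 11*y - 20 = (y - 1)*(y + 4)*(y + 5)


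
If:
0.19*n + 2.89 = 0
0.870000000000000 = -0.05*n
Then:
No Solution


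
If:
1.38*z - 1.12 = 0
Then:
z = 0.81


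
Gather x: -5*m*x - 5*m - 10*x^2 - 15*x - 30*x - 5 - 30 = -5*m - 10*x^2 + x*(-5*m - 45) - 35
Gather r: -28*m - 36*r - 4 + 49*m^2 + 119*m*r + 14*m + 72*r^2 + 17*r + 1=49*m^2 - 14*m + 72*r^2 + r*(119*m - 19) - 3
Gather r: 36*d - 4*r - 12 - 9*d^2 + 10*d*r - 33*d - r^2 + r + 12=-9*d^2 + 3*d - r^2 + r*(10*d - 3)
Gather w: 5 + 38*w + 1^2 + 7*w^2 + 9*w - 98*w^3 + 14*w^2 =-98*w^3 + 21*w^2 + 47*w + 6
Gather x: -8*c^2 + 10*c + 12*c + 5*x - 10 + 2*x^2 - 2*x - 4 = -8*c^2 + 22*c + 2*x^2 + 3*x - 14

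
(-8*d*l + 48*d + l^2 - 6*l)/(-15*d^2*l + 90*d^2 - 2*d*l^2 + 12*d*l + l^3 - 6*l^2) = (8*d - l)/(15*d^2 + 2*d*l - l^2)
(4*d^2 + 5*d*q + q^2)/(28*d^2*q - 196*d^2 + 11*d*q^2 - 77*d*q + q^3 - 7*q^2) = (d + q)/(7*d*q - 49*d + q^2 - 7*q)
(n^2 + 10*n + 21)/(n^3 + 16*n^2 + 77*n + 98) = (n + 3)/(n^2 + 9*n + 14)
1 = 1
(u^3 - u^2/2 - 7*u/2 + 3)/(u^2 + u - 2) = u - 3/2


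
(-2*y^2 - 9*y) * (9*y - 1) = -18*y^3 - 79*y^2 + 9*y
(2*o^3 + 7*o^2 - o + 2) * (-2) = -4*o^3 - 14*o^2 + 2*o - 4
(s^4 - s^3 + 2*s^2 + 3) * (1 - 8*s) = -8*s^5 + 9*s^4 - 17*s^3 + 2*s^2 - 24*s + 3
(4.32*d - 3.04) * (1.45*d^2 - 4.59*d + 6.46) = 6.264*d^3 - 24.2368*d^2 + 41.8608*d - 19.6384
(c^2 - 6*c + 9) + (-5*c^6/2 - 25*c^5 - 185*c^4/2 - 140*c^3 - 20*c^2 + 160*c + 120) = -5*c^6/2 - 25*c^5 - 185*c^4/2 - 140*c^3 - 19*c^2 + 154*c + 129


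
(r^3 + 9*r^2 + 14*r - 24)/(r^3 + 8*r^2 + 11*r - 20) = (r + 6)/(r + 5)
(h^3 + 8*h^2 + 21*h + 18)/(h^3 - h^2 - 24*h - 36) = (h + 3)/(h - 6)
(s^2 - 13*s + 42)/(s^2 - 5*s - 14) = (s - 6)/(s + 2)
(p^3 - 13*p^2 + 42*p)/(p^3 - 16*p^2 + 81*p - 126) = p/(p - 3)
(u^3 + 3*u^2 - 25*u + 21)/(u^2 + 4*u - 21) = u - 1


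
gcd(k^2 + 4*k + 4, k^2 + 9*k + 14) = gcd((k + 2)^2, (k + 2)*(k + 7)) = k + 2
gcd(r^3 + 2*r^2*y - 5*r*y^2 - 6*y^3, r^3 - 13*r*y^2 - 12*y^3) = r^2 + 4*r*y + 3*y^2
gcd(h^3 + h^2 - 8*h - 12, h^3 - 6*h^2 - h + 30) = h^2 - h - 6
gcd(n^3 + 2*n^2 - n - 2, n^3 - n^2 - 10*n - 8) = n^2 + 3*n + 2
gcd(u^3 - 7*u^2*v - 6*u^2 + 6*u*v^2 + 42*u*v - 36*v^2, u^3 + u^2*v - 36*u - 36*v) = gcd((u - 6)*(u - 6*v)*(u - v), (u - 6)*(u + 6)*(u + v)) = u - 6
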